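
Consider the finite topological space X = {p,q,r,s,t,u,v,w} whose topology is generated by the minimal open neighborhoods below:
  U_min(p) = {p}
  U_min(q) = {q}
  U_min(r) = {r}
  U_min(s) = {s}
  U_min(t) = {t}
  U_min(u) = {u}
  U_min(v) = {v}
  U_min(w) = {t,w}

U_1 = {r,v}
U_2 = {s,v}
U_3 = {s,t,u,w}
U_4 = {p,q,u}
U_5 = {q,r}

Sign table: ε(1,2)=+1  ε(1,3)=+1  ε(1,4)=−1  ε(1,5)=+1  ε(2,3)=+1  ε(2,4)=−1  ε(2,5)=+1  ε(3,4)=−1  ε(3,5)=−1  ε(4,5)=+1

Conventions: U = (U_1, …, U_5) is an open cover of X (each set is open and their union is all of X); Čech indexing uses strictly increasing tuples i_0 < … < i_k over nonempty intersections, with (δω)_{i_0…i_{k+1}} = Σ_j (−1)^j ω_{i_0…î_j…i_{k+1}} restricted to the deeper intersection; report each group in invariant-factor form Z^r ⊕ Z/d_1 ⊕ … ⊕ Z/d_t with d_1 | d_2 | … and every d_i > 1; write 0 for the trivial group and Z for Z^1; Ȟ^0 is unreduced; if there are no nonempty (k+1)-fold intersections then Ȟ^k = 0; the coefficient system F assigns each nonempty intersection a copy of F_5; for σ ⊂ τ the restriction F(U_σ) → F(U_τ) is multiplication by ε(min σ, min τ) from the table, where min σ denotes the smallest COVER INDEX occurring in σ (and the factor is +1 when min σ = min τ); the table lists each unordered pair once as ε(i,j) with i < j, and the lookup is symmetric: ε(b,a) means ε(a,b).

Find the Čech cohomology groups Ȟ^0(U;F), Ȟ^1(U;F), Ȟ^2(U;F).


Ȟ^0 ≅ 0; Ȟ^1 ≅ 0; Ȟ^2 ≅ 0

nonempty overlaps:
  U12={v} U15={r} U23={s} U34={u} U45={q}
C dims 5,5; δ0: rk_F5 5
degree 0: 5−5−0 = 0 → Ȟ^0 ≅ 0
degree 1: 5−0−5 = 0 → Ȟ^1 ≅ 0
degree 2: 0−0−0 = 0 → Ȟ^2 ≅ 0


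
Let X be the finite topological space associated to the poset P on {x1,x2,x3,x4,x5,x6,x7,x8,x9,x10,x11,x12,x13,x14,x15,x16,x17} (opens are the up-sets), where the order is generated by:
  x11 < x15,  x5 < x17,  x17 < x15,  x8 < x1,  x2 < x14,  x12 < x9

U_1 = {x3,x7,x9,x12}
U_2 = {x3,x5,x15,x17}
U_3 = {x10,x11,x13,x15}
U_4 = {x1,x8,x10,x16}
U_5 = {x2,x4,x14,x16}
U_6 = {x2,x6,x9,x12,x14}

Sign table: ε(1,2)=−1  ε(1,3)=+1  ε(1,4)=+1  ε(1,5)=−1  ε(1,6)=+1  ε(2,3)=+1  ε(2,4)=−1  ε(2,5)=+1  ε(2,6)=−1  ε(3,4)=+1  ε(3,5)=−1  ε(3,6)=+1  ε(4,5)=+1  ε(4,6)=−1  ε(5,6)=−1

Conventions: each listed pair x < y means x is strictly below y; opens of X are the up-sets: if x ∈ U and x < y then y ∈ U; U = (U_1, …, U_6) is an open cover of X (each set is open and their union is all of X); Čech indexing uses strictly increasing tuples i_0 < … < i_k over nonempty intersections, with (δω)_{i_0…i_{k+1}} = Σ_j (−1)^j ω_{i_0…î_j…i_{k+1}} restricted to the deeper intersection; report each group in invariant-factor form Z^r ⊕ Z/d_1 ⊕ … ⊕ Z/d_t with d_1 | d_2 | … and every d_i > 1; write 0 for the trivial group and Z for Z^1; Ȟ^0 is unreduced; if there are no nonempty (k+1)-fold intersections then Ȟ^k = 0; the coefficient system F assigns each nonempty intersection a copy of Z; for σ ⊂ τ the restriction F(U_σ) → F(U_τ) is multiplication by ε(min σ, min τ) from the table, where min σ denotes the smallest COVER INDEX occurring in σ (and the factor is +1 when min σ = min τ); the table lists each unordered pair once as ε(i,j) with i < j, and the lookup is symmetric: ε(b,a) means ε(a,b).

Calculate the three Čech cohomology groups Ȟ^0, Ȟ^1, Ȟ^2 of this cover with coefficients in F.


intersection data:
  U12={x3} U16={x9,x12} U23={x15} U34={x10} U45={x16} U56={x2,x14}
C dims 6,6; δ0: rk 5, SNF 1^5
Ȟ^0 = (6 − 5) − 0 = 1, so Ȟ^0 ≅ Z
Ȟ^1 = (6 − 0) − 5 = 1, so Ȟ^1 ≅ Z
Ȟ^2 = (0 − 0) − 0 = 0, so Ȟ^2 ≅ 0

Ȟ^0(U;F) ≅ Z, Ȟ^1(U;F) ≅ Z and Ȟ^2(U;F) ≅ 0


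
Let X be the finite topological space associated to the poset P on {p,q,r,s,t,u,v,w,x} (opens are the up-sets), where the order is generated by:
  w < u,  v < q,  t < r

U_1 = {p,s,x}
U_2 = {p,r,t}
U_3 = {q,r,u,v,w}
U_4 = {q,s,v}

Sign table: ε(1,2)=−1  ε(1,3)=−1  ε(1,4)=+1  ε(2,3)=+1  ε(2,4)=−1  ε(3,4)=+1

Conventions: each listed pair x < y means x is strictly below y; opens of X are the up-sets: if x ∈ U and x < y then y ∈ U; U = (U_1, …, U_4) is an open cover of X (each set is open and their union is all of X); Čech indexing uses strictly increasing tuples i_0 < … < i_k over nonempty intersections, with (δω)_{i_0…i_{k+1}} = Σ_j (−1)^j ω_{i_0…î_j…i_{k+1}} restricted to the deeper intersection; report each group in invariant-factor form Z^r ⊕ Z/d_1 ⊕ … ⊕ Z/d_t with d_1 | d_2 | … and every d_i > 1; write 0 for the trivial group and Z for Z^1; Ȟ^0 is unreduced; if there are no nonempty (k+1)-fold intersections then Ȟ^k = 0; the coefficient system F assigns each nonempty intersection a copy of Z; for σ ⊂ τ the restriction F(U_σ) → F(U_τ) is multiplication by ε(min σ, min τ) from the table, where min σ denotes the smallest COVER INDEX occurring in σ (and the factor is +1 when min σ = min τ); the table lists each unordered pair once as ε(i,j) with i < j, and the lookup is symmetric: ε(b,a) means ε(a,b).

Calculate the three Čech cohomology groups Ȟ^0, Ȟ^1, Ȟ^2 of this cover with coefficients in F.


Ȟ^0 ≅ 0, Ȟ^1 ≅ Z/2, Ȟ^2 ≅ 0

nerve of the cover:
  U12={p} U14={s} U23={r} U34={q,v}
C dims 4,4; δ0: rk 4, SNF 1^3·2
Ȟ^0 = (4 − 4) − 0 = 0, so Ȟ^0 ≅ 0
Ȟ^1 = (4 − 0) − 4 = 0 plus torsion [2], so Ȟ^1 ≅ Z/2
Ȟ^2 = (0 − 0) − 0 = 0, so Ȟ^2 ≅ 0


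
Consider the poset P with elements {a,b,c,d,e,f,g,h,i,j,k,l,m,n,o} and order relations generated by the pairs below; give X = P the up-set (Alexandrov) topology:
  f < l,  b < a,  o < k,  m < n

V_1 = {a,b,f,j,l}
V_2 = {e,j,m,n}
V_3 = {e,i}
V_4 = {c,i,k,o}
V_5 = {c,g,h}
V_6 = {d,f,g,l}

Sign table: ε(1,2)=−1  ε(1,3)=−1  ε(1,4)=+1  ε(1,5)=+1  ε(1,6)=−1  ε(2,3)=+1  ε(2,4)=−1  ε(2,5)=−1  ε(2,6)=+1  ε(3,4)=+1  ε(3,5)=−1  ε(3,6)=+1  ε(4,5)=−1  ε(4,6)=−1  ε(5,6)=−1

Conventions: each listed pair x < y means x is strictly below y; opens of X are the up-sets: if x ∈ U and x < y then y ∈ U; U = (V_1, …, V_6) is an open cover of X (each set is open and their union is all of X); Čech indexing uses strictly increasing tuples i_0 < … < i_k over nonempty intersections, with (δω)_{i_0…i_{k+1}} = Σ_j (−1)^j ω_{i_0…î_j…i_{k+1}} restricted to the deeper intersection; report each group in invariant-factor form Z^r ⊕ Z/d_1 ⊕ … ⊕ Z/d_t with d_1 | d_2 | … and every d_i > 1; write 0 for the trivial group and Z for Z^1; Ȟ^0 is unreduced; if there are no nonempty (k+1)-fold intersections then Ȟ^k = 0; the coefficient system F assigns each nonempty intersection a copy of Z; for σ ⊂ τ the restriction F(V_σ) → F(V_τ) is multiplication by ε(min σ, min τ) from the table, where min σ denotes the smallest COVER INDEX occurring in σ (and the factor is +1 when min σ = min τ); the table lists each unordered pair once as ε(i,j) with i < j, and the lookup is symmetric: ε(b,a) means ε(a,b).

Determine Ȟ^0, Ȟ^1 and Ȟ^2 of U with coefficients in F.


Ȟ^0 ≅ Z; Ȟ^1 ≅ Z; Ȟ^2 ≅ 0

intersection data:
  V12={j} V16={f,l} V23={e} V34={i} V45={c} V56={g}
C dims 6,6; δ0: rk 5, SNF 1^5
Ȟ^0 = (6 − 5) − 0 = 1, so Ȟ^0 ≅ Z
Ȟ^1 = (6 − 0) − 5 = 1, so Ȟ^1 ≅ Z
Ȟ^2 = (0 − 0) − 0 = 0, so Ȟ^2 ≅ 0


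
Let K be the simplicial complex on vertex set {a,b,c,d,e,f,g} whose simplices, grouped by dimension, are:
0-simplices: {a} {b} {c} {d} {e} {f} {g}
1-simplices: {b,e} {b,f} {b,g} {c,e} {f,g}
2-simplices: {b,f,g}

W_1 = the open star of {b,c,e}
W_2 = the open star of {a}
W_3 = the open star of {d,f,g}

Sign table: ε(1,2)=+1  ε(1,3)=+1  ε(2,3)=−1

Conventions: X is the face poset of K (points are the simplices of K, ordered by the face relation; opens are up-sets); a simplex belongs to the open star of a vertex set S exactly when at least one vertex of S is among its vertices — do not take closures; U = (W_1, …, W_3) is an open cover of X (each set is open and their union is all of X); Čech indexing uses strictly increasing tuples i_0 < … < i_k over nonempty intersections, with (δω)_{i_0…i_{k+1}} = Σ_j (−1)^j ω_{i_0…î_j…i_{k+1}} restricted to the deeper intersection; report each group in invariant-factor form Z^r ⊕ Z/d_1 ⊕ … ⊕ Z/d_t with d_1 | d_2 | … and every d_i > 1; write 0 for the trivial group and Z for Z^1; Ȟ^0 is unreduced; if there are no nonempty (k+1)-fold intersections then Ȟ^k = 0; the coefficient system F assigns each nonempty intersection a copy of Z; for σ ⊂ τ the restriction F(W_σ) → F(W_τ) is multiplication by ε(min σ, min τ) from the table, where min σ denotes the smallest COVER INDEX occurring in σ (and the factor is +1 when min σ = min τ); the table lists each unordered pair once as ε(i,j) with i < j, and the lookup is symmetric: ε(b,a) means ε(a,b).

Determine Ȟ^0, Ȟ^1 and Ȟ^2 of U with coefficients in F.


cover nerve:
  W1={{b},{c},{e},{b,e},{b,f},{b,g},{c,e},{b,f,g}} W2={{a}} W3={{d},{f},{g},{b,f},{b,g},{f,g},{b,f,g}}
  W13={{b,f},{b,g},{b,f,g}}
C dims 3,1; δ0: rk 1, SNF 1^1
Ȟ^0: (3−1)−0=2 ⇒ Z^2
Ȟ^1: (1−0)−1=0 ⇒ 0
Ȟ^2: (0−0)−0=0 ⇒ 0

Ȟ^0 = Z^2, Ȟ^1 = 0 and Ȟ^2 = 0


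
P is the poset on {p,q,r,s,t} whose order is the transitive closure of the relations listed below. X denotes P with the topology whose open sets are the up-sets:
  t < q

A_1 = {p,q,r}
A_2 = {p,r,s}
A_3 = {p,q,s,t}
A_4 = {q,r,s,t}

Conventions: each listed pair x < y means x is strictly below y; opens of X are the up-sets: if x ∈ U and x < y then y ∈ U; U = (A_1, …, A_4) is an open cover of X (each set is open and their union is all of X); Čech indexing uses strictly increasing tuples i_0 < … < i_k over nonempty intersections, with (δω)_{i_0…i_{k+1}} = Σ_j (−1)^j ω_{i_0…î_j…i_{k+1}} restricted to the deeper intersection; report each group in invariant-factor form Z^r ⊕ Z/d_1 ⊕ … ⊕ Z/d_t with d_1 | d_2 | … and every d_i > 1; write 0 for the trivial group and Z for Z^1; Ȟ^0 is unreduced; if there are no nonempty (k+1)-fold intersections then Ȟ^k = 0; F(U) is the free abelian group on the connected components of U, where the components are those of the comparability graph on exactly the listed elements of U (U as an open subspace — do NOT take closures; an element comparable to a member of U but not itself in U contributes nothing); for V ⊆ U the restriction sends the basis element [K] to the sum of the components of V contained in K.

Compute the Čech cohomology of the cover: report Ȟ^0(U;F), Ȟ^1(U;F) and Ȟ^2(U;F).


Ȟ^0 = Z^4, Ȟ^1 = 0 and Ȟ^2 = 0

nonempty overlaps:
  A12={p,r} A13={p,q} A14={q,r} A23={p,s} A24={r,s} A34={q,s,t}
  A123={p} A124={r} A134={q} A234={s}
components per intersection:
  A1: {p} {q} {r}
  A2: {p} {r} {s}
  A3: {p} {q,t} {s}
  A4: {q,t} {r} {s}
  A12: {p} {r}
  A13: {p} {q}
  A14: {q} {r}
  A23: {p} {s}
  A24: {r} {s}
  A34: {q,t} {s}
  A123: {p}
  A124: {r}
  A134: {q}
  A234: {s}
C dims 12,12,4; δ0: rk 8, SNF 1^8; δ1: rk 4, SNF 1^4
degree 0: 12−8−0 = 4 → Ȟ^0 ≅ Z^4
degree 1: 12−4−8 = 0 → Ȟ^1 ≅ 0
degree 2: 4−0−4 = 0 → Ȟ^2 ≅ 0


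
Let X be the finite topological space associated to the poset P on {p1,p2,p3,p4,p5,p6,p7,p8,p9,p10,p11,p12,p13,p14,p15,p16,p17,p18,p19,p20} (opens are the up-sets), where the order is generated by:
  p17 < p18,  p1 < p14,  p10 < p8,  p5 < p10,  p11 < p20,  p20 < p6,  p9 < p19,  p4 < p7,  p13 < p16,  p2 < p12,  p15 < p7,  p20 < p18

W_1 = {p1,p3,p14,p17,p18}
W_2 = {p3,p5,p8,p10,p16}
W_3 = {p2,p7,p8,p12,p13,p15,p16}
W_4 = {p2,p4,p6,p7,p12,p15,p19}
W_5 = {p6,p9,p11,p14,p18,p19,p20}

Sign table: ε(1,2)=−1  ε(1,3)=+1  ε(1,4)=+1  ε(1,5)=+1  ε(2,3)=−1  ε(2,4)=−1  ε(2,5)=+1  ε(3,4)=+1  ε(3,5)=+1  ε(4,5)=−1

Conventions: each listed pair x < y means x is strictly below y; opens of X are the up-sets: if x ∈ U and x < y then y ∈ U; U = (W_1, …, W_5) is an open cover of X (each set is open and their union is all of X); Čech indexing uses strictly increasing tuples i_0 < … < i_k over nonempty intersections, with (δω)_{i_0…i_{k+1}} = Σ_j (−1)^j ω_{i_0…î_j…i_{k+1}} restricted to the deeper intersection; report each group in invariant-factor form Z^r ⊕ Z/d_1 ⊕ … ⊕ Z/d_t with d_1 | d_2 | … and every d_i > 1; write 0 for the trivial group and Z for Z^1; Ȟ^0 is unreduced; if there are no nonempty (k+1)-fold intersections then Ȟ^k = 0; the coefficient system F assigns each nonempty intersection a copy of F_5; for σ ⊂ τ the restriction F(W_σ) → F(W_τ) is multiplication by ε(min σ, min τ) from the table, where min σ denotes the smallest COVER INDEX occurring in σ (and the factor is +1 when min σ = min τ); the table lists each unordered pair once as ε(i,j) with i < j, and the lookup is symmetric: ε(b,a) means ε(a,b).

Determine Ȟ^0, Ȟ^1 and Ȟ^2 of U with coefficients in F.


Ȟ^0 = 0,  Ȟ^1 = 0,  Ȟ^2 = 0

nonempty intersections:
  W12={p3} W15={p14,p18} W23={p8,p16} W34={p2,p7,p12,p15} W45={p6,p19}
C dims 5,5; δ0: rk_F5 5
Ȟ^0: (5−5)−0=0 ⇒ 0
Ȟ^1: (5−0)−5=0 ⇒ 0
Ȟ^2: (0−0)−0=0 ⇒ 0


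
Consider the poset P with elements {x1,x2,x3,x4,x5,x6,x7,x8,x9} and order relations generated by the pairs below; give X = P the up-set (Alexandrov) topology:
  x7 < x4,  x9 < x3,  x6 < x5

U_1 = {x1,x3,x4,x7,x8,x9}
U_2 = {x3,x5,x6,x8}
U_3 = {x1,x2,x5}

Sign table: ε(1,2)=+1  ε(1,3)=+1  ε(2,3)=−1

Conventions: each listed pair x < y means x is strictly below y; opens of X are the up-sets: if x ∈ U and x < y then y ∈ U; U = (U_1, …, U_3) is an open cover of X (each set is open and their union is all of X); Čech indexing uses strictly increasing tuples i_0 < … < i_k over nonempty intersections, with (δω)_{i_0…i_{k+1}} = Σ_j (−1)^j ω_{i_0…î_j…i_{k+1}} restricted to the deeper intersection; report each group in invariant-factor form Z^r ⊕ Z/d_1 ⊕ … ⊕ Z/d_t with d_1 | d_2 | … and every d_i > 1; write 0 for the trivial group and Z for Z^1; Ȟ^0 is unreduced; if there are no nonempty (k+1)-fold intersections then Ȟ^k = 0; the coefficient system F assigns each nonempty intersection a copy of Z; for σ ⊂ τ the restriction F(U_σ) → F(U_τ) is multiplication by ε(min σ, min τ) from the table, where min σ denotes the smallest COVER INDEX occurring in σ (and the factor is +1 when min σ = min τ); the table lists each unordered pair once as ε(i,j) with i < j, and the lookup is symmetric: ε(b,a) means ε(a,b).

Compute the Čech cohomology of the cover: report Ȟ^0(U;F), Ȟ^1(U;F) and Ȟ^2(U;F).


Ȟ^0 = 0, Ȟ^1 = Z/2, Ȟ^2 = 0

nonempty intersections:
  U12={x3,x8} U13={x1} U23={x5}
C dims 3,3; δ0: rk 3, SNF 1^2·2
Ȟ^0: (3−3)−0=0 ⇒ 0
Ȟ^1: (3−0)−3=0 plus torsion [2] ⇒ Z/2
Ȟ^2: (0−0)−0=0 ⇒ 0


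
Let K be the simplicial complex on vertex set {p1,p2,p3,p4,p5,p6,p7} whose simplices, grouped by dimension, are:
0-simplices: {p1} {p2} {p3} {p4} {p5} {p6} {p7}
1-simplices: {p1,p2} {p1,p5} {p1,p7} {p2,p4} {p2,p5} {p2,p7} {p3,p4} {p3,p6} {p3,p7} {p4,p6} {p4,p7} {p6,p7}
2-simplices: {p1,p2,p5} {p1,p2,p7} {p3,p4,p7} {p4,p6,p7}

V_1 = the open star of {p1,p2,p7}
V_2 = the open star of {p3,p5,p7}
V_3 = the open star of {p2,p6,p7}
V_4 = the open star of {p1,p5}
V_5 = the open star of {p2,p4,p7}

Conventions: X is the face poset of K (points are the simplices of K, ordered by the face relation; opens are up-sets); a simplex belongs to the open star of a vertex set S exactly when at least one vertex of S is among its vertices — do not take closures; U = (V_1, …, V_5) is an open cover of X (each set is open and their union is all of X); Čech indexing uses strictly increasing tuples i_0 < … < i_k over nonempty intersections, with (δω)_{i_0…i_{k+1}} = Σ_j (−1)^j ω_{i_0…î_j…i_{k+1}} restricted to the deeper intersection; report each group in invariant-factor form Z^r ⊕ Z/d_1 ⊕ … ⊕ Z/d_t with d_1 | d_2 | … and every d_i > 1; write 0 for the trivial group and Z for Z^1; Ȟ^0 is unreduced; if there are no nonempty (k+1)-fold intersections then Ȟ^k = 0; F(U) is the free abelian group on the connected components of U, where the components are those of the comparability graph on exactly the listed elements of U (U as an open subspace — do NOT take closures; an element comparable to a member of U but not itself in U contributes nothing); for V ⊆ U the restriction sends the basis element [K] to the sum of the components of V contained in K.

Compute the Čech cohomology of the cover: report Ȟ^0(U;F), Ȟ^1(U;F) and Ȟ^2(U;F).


nonempty intersections:
  V1={{p1},{p2},{p7},{p1,p2},{p1,p5},{p1,p7},{p2,p4},{p2,p5},{p2,p7},{p3,p7},{p4,p7},{p6,p7},{p1,p2,p5},{p1,p2,p7},{p3,p4,p7},{p4,p6,p7}} V2={{p3},{p5},{p7},{p1,p5},{p1,p7},{p2,p5},{p2,p7},{p3,p4},{p3,p6},{p3,p7},{p4,p7},{p6,p7},{p1,p2,p5},{p1,p2,p7},{p3,p4,p7},{p4,p6,p7}} V3={{p2},{p6},{p7},{p1,p2},{p1,p7},{p2,p4},{p2,p5},{p2,p7},{p3,p6},{p3,p7},{p4,p6},{p4,p7},{p6,p7},{p1,p2,p5},{p1,p2,p7},{p3,p4,p7},{p4,p6,p7}} V4={{p1},{p5},{p1,p2},{p1,p5},{p1,p7},{p2,p5},{p1,p2,p5},{p1,p2,p7}} V5={{p2},{p4},{p7},{p1,p2},{p1,p7},{p2,p4},{p2,p5},{p2,p7},{p3,p4},{p3,p7},{p4,p6},{p4,p7},{p6,p7},{p1,p2,p5},{p1,p2,p7},{p3,p4,p7},{p4,p6,p7}}
  V12={{p7},{p1,p5},{p1,p7},{p2,p5},{p2,p7},{p3,p7},{p4,p7},{p6,p7},{p1,p2,p5},{p1,p2,p7},{p3,p4,p7},{p4,p6,p7}} V13={{p2},{p7},{p1,p2},{p1,p7},{p2,p4},{p2,p5},{p2,p7},{p3,p7},{p4,p7},{p6,p7},{p1,p2,p5},{p1,p2,p7},{p3,p4,p7},{p4,p6,p7}} V14={{p1},{p1,p2},{p1,p5},{p1,p7},{p2,p5},{p1,p2,p5},{p1,p2,p7}} V15={{p2},{p7},{p1,p2},{p1,p7},{p2,p4},{p2,p5},{p2,p7},{p3,p7},{p4,p7},{p6,p7},{p1,p2,p5},{p1,p2,p7},{p3,p4,p7},{p4,p6,p7}} V23={{p7},{p1,p7},{p2,p5},{p2,p7},{p3,p6},{p3,p7},{p4,p7},{p6,p7},{p1,p2,p5},{p1,p2,p7},{p3,p4,p7},{p4,p6,p7}} V24={{p5},{p1,p5},{p1,p7},{p2,p5},{p1,p2,p5},{p1,p2,p7}} V25={{p7},{p1,p7},{p2,p5},{p2,p7},{p3,p4},{p3,p7},{p4,p7},{p6,p7},{p1,p2,p5},{p1,p2,p7},{p3,p4,p7},{p4,p6,p7}} V34={{p1,p2},{p1,p7},{p2,p5},{p1,p2,p5},{p1,p2,p7}} V35={{p2},{p7},{p1,p2},{p1,p7},{p2,p4},{p2,p5},{p2,p7},{p3,p7},{p4,p6},{p4,p7},{p6,p7},{p1,p2,p5},{p1,p2,p7},{p3,p4,p7},{p4,p6,p7}} V45={{p1,p2},{p1,p7},{p2,p5},{p1,p2,p5},{p1,p2,p7}}
  V123={{p7},{p1,p7},{p2,p5},{p2,p7},{p3,p7},{p4,p7},{p6,p7},{p1,p2,p5},{p1,p2,p7},{p3,p4,p7},{p4,p6,p7}} V124={{p1,p5},{p1,p7},{p2,p5},{p1,p2,p5},{p1,p2,p7}} V125={{p7},{p1,p7},{p2,p5},{p2,p7},{p3,p7},{p4,p7},{p6,p7},{p1,p2,p5},{p1,p2,p7},{p3,p4,p7},{p4,p6,p7}} V134={{p1,p2},{p1,p7},{p2,p5},{p1,p2,p5},{p1,p2,p7}} V135={{p2},{p7},{p1,p2},{p1,p7},{p2,p4},{p2,p5},{p2,p7},{p3,p7},{p4,p7},{p6,p7},{p1,p2,p5},{p1,p2,p7},{p3,p4,p7},{p4,p6,p7}} V145={{p1,p2},{p1,p7},{p2,p5},{p1,p2,p5},{p1,p2,p7}} V234={{p1,p7},{p2,p5},{p1,p2,p5},{p1,p2,p7}} V235={{p7},{p1,p7},{p2,p5},{p2,p7},{p3,p7},{p4,p7},{p6,p7},{p1,p2,p5},{p1,p2,p7},{p3,p4,p7},{p4,p6,p7}} V245={{p1,p7},{p2,p5},{p1,p2,p5},{p1,p2,p7}} V345={{p1,p2},{p1,p7},{p2,p5},{p1,p2,p5},{p1,p2,p7}}
  V1234={{p1,p7},{p2,p5},{p1,p2,p5},{p1,p2,p7}} V1235={{p7},{p1,p7},{p2,p5},{p2,p7},{p3,p7},{p4,p7},{p6,p7},{p1,p2,p5},{p1,p2,p7},{p3,p4,p7},{p4,p6,p7}} V1245={{p1,p7},{p2,p5},{p1,p2,p5},{p1,p2,p7}} V1345={{p1,p2},{p1,p7},{p2,p5},{p1,p2,p5},{p1,p2,p7}} V2345={{p1,p7},{p2,p5},{p1,p2,p5},{p1,p2,p7}}
  V12345={{p1,p7},{p2,p5},{p1,p2,p5},{p1,p2,p7}}
components per intersection:
  V1: {{p1},{p2},{p7},{p1,p2},{p1,p5},{p1,p7},{p2,p4},{p2,p5},{p2,p7},{p3,p7},{p4,p7},{p6,p7},{p1,p2,p5},{p1,p2,p7},{p3,p4,p7},{p4,p6,p7}}
  V2: {{p3},{p7},{p1,p7},{p2,p7},{p3,p4},{p3,p6},{p3,p7},{p4,p7},{p6,p7},{p1,p2,p7},{p3,p4,p7},{p4,p6,p7}} {{p5},{p1,p5},{p2,p5},{p1,p2,p5}}
  V3: {{p2},{p6},{p7},{p1,p2},{p1,p7},{p2,p4},{p2,p5},{p2,p7},{p3,p6},{p3,p7},{p4,p6},{p4,p7},{p6,p7},{p1,p2,p5},{p1,p2,p7},{p3,p4,p7},{p4,p6,p7}}
  V4: {{p1},{p5},{p1,p2},{p1,p5},{p1,p7},{p2,p5},{p1,p2,p5},{p1,p2,p7}}
  V5: {{p2},{p4},{p7},{p1,p2},{p1,p7},{p2,p4},{p2,p5},{p2,p7},{p3,p4},{p3,p7},{p4,p6},{p4,p7},{p6,p7},{p1,p2,p5},{p1,p2,p7},{p3,p4,p7},{p4,p6,p7}}
  V12: {{p7},{p1,p7},{p2,p7},{p3,p7},{p4,p7},{p6,p7},{p1,p2,p7},{p3,p4,p7},{p4,p6,p7}} {{p1,p5},{p2,p5},{p1,p2,p5}}
  V13: {{p2},{p7},{p1,p2},{p1,p7},{p2,p4},{p2,p5},{p2,p7},{p3,p7},{p4,p7},{p6,p7},{p1,p2,p5},{p1,p2,p7},{p3,p4,p7},{p4,p6,p7}}
  V14: {{p1},{p1,p2},{p1,p5},{p1,p7},{p2,p5},{p1,p2,p5},{p1,p2,p7}}
  V15: {{p2},{p7},{p1,p2},{p1,p7},{p2,p4},{p2,p5},{p2,p7},{p3,p7},{p4,p7},{p6,p7},{p1,p2,p5},{p1,p2,p7},{p3,p4,p7},{p4,p6,p7}}
  V23: {{p7},{p1,p7},{p2,p7},{p3,p7},{p4,p7},{p6,p7},{p1,p2,p7},{p3,p4,p7},{p4,p6,p7}} {{p2,p5},{p1,p2,p5}} {{p3,p6}}
  V24: {{p5},{p1,p5},{p2,p5},{p1,p2,p5}} {{p1,p7},{p1,p2,p7}}
  V25: {{p7},{p1,p7},{p2,p7},{p3,p4},{p3,p7},{p4,p7},{p6,p7},{p1,p2,p7},{p3,p4,p7},{p4,p6,p7}} {{p2,p5},{p1,p2,p5}}
  V34: {{p1,p2},{p1,p7},{p2,p5},{p1,p2,p5},{p1,p2,p7}}
  V35: {{p2},{p7},{p1,p2},{p1,p7},{p2,p4},{p2,p5},{p2,p7},{p3,p7},{p4,p6},{p4,p7},{p6,p7},{p1,p2,p5},{p1,p2,p7},{p3,p4,p7},{p4,p6,p7}}
  V45: {{p1,p2},{p1,p7},{p2,p5},{p1,p2,p5},{p1,p2,p7}}
  V123: {{p7},{p1,p7},{p2,p7},{p3,p7},{p4,p7},{p6,p7},{p1,p2,p7},{p3,p4,p7},{p4,p6,p7}} {{p2,p5},{p1,p2,p5}}
  V124: {{p1,p5},{p2,p5},{p1,p2,p5}} {{p1,p7},{p1,p2,p7}}
  V125: {{p7},{p1,p7},{p2,p7},{p3,p7},{p4,p7},{p6,p7},{p1,p2,p7},{p3,p4,p7},{p4,p6,p7}} {{p2,p5},{p1,p2,p5}}
  V134: {{p1,p2},{p1,p7},{p2,p5},{p1,p2,p5},{p1,p2,p7}}
  V135: {{p2},{p7},{p1,p2},{p1,p7},{p2,p4},{p2,p5},{p2,p7},{p3,p7},{p4,p7},{p6,p7},{p1,p2,p5},{p1,p2,p7},{p3,p4,p7},{p4,p6,p7}}
  V145: {{p1,p2},{p1,p7},{p2,p5},{p1,p2,p5},{p1,p2,p7}}
  V234: {{p1,p7},{p1,p2,p7}} {{p2,p5},{p1,p2,p5}}
  V235: {{p7},{p1,p7},{p2,p7},{p3,p7},{p4,p7},{p6,p7},{p1,p2,p7},{p3,p4,p7},{p4,p6,p7}} {{p2,p5},{p1,p2,p5}}
  V245: {{p1,p7},{p1,p2,p7}} {{p2,p5},{p1,p2,p5}}
  V345: {{p1,p2},{p1,p7},{p2,p5},{p1,p2,p5},{p1,p2,p7}}
  V1234: {{p1,p7},{p1,p2,p7}} {{p2,p5},{p1,p2,p5}}
  V1235: {{p7},{p1,p7},{p2,p7},{p3,p7},{p4,p7},{p6,p7},{p1,p2,p7},{p3,p4,p7},{p4,p6,p7}} {{p2,p5},{p1,p2,p5}}
  V1245: {{p1,p7},{p1,p2,p7}} {{p2,p5},{p1,p2,p5}}
  V1345: {{p1,p2},{p1,p7},{p2,p5},{p1,p2,p5},{p1,p2,p7}}
  V2345: {{p1,p7},{p1,p2,p7}} {{p2,p5},{p1,p2,p5}}
  V12345: {{p1,p7},{p1,p2,p7}} {{p2,p5},{p1,p2,p5}}
C dims 6,15,16,9; δ0: rk 5, SNF 1^5; δ1: rk 9, SNF 1^9; δ2: rk 7, SNF 1^7
Ȟ^0: (6−5)−0=1 ⇒ Z
Ȟ^1: (15−9)−5=1 ⇒ Z
Ȟ^2: (16−7)−9=0 ⇒ 0

Ȟ^0 = Z; Ȟ^1 = Z; Ȟ^2 = 0


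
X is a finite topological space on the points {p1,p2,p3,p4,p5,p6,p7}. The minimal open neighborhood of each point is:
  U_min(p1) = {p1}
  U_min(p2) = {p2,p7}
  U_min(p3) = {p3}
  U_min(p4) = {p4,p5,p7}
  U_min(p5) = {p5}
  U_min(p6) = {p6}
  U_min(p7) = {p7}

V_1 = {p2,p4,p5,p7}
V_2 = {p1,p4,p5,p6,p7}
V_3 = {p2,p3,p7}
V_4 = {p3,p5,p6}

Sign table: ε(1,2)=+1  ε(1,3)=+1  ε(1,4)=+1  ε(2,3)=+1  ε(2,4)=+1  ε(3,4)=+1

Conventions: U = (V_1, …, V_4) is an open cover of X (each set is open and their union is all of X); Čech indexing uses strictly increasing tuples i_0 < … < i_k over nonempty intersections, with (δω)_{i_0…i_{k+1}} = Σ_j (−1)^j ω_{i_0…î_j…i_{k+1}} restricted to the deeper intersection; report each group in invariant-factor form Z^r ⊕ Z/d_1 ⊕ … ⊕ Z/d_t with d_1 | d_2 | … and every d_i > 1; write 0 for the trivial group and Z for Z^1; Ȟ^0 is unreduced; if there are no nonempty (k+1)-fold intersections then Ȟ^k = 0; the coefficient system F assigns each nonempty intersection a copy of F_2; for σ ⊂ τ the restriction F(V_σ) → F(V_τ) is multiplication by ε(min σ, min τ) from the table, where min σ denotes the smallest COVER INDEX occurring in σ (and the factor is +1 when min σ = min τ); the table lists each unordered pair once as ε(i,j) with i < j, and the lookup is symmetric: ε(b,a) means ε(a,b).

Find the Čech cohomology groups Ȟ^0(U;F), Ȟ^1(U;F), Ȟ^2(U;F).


Ȟ^0 = Z/2, Ȟ^1 = Z/2 and Ȟ^2 = 0

nerve simplices:
  V12={p4,p5,p7} V13={p2,p7} V14={p5} V23={p7} V24={p5,p6} V34={p3}
  V123={p7} V124={p5}
C dims 4,6,2; δ0: rk_F2 3; δ1: rk_F2 2
degree 0: 4−3−0 = 1 → Ȟ^0 ≅ Z/2
degree 1: 6−2−3 = 1 → Ȟ^1 ≅ Z/2
degree 2: 2−0−2 = 0 → Ȟ^2 ≅ 0


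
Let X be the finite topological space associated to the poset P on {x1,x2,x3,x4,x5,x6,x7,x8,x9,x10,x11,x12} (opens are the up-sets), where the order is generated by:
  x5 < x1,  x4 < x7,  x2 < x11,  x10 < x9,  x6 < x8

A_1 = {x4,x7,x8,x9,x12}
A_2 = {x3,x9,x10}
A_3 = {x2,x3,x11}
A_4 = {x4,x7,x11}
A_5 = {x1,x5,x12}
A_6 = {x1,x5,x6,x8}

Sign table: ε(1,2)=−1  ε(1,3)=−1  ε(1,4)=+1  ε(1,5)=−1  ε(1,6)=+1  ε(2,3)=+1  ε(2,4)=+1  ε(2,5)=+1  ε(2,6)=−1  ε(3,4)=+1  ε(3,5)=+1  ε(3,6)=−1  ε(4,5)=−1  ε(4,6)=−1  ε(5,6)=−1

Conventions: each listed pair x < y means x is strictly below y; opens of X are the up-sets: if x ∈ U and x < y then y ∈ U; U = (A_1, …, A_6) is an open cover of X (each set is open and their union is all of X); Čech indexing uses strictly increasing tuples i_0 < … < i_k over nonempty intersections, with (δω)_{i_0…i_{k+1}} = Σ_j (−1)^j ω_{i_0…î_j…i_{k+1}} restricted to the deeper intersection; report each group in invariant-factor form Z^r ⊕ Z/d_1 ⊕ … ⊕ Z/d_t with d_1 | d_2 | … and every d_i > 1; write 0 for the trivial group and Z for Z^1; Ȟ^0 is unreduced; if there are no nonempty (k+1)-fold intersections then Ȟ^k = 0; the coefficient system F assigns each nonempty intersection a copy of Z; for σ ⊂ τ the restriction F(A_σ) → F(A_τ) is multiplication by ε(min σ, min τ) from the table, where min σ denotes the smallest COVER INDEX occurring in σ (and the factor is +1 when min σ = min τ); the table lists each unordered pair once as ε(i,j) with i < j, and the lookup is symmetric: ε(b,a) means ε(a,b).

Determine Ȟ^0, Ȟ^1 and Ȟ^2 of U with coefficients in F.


intersection data:
  A12={x9} A14={x4,x7} A15={x12} A16={x8} A23={x3} A34={x11} A56={x1,x5}
C dims 6,7; δ0: rk 6, SNF 1^5·2
Ȟ^0 = (6 − 6) − 0 = 0, so Ȟ^0 ≅ 0
Ȟ^1 = (7 − 0) − 6 = 1 plus torsion [2], so Ȟ^1 ≅ Z ⊕ Z/2
Ȟ^2 = (0 − 0) − 0 = 0, so Ȟ^2 ≅ 0

Ȟ^0 = 0, Ȟ^1 = Z ⊕ Z/2, Ȟ^2 = 0


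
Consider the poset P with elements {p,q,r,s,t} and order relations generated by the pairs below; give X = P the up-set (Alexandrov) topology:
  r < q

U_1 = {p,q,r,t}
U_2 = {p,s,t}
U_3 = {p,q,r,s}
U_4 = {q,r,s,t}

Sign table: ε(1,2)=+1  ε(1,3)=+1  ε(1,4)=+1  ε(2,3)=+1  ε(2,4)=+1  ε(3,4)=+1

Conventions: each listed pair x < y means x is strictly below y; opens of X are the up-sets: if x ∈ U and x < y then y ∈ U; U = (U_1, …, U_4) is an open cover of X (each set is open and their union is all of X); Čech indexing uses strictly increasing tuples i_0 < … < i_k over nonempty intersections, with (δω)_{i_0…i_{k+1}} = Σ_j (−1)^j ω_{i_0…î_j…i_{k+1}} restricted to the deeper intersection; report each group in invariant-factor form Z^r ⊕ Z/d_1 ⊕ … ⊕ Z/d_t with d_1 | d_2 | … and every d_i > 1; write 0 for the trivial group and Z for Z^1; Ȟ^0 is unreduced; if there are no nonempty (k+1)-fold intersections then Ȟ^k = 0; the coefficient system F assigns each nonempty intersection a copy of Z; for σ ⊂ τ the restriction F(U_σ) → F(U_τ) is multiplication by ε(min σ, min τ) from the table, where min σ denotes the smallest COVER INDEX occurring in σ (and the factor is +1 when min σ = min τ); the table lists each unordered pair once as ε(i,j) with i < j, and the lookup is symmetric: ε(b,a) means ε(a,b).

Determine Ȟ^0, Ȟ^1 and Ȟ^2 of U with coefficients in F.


nonempty overlaps:
  U12={p,t} U13={p,q,r} U14={q,r,t} U23={p,s} U24={s,t} U34={q,r,s}
  U123={p} U124={t} U134={q,r} U234={s}
C dims 4,6,4; δ0: rk 3, SNF 1^3; δ1: rk 3, SNF 1^3
degree 0: 4−3−0 = 1 → Ȟ^0 ≅ Z
degree 1: 6−3−3 = 0 → Ȟ^1 ≅ 0
degree 2: 4−0−3 = 1 → Ȟ^2 ≅ Z

Ȟ^0(U;F) ≅ Z; Ȟ^1(U;F) ≅ 0; Ȟ^2(U;F) ≅ Z


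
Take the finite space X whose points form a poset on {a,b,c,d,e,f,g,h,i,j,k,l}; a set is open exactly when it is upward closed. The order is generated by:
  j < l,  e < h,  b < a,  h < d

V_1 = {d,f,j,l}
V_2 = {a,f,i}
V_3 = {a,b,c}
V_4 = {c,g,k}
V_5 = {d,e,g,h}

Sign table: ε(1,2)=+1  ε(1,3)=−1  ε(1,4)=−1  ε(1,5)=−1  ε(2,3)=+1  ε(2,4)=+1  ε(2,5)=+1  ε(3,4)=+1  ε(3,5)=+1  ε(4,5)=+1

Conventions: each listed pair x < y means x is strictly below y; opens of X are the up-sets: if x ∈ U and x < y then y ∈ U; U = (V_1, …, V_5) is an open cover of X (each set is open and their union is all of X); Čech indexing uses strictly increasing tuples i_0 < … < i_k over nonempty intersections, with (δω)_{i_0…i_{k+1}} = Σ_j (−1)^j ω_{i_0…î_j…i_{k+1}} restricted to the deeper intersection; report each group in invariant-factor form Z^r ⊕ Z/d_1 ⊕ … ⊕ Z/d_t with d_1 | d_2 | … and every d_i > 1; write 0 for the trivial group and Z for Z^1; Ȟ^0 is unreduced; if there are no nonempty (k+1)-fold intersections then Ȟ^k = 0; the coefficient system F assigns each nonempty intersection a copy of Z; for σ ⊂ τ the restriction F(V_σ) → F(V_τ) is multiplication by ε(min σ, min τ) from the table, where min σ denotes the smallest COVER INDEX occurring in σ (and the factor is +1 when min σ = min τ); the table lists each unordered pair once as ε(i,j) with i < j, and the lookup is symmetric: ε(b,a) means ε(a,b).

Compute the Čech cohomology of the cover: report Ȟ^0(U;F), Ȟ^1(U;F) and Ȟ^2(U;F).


Ȟ^0 = 0,  Ȟ^1 = Z/2,  Ȟ^2 = 0

nerve of the cover:
  V12={f} V15={d} V23={a} V34={c} V45={g}
C dims 5,5; δ0: rk 5, SNF 1^4·2
Ȟ^0 = (5 − 5) − 0 = 0, so Ȟ^0 ≅ 0
Ȟ^1 = (5 − 0) − 5 = 0 plus torsion [2], so Ȟ^1 ≅ Z/2
Ȟ^2 = (0 − 0) − 0 = 0, so Ȟ^2 ≅ 0


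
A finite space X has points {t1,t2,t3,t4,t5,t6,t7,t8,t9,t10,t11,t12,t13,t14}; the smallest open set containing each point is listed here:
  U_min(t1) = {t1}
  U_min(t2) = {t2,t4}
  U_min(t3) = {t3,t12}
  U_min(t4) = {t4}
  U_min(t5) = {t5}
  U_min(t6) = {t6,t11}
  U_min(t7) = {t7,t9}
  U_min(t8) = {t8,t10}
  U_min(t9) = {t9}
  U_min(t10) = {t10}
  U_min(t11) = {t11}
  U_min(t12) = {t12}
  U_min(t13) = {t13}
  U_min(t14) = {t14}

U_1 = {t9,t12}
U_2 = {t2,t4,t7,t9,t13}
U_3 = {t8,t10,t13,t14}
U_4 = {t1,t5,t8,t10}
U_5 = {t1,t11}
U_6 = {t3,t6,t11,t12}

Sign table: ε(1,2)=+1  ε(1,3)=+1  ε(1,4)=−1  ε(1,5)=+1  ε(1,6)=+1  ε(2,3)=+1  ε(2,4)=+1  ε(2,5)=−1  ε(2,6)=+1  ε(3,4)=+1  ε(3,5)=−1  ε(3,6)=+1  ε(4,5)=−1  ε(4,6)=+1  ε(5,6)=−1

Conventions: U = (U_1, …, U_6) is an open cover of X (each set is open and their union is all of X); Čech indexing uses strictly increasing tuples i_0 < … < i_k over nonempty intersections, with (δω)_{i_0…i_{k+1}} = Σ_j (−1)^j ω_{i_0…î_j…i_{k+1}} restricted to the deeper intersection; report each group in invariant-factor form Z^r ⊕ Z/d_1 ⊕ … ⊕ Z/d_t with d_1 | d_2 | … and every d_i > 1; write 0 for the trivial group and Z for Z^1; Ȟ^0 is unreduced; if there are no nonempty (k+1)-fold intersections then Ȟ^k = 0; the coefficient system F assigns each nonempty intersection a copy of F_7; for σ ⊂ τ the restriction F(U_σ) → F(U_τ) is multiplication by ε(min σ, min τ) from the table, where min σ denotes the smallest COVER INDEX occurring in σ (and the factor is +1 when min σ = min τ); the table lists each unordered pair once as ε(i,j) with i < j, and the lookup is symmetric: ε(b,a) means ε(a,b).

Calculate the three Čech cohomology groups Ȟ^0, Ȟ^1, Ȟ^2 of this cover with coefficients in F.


nonempty overlaps:
  U12={t9} U16={t12} U23={t13} U34={t8,t10} U45={t1} U56={t11}
C dims 6,6; δ0: rk_F7 5
degree 0: 6−5−0 = 1 → Ȟ^0 ≅ Z/7
degree 1: 6−0−5 = 1 → Ȟ^1 ≅ Z/7
degree 2: 0−0−0 = 0 → Ȟ^2 ≅ 0

Ȟ^0 ≅ Z/7, Ȟ^1 ≅ Z/7 and Ȟ^2 ≅ 0


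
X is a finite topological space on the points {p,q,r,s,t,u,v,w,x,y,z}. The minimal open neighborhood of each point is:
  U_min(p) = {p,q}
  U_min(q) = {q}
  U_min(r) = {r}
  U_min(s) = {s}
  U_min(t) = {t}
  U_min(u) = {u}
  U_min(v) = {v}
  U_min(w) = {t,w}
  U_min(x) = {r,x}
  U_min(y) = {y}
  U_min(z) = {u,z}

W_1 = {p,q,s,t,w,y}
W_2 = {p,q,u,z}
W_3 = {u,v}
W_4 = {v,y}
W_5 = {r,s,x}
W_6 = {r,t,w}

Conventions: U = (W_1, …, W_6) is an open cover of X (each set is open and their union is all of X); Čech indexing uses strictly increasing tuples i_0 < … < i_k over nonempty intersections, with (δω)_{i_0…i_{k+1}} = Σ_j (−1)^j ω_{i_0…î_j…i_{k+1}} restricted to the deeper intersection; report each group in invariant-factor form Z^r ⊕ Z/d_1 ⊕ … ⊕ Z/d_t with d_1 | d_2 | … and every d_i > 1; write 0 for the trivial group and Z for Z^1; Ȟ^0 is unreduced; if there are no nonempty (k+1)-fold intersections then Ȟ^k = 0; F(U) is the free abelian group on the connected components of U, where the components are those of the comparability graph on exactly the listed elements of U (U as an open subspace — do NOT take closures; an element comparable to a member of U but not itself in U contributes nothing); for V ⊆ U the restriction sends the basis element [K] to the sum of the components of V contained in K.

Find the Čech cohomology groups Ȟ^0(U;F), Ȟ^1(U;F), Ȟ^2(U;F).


Ȟ^0 ≅ Z^7,  Ȟ^1 ≅ 0,  Ȟ^2 ≅ 0

nerve of the cover:
  W12={p,q} W14={y} W15={s} W16={t,w} W23={u} W34={v} W56={r}
components per intersection:
  W1: {p,q} {s} {t,w} {y}
  W2: {p,q} {u,z}
  W3: {u} {v}
  W4: {v} {y}
  W5: {r,x} {s}
  W6: {r} {t,w}
  W12: {p,q}
  W14: {y}
  W15: {s}
  W16: {t,w}
  W23: {u}
  W34: {v}
  W56: {r}
C dims 14,7; δ0: rk 7, SNF 1^7
Ȟ^0 = (14 − 7) − 0 = 7, so Ȟ^0 ≅ Z^7
Ȟ^1 = (7 − 0) − 7 = 0, so Ȟ^1 ≅ 0
Ȟ^2 = (0 − 0) − 0 = 0, so Ȟ^2 ≅ 0


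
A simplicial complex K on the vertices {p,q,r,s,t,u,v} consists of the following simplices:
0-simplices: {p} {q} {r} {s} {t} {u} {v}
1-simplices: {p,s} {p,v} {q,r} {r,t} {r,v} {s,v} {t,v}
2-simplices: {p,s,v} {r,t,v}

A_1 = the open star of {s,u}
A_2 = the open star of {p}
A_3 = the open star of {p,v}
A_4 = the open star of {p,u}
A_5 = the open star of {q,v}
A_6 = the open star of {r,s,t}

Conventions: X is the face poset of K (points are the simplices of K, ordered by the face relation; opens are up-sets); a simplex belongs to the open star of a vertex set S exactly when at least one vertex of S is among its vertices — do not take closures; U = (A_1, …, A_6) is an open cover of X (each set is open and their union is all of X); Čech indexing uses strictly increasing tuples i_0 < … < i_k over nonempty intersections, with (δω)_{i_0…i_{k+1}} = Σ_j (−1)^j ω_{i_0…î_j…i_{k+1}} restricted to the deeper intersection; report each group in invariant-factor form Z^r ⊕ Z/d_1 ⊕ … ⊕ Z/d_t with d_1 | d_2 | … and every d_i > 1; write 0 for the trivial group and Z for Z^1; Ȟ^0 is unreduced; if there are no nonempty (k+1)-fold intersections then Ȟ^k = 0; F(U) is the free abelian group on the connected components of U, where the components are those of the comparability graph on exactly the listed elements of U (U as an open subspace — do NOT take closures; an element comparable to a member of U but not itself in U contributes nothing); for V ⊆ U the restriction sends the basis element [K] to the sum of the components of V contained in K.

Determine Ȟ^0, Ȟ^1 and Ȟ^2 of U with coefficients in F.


Ȟ^0(U;F) ≅ Z^2,  Ȟ^1(U;F) ≅ 0,  Ȟ^2(U;F) ≅ 0

nonempty overlaps:
  A1={{s},{u},{p,s},{s,v},{p,s,v}} A2={{p},{p,s},{p,v},{p,s,v}} A3={{p},{v},{p,s},{p,v},{r,v},{s,v},{t,v},{p,s,v},{r,t,v}} A4={{p},{u},{p,s},{p,v},{p,s,v}} A5={{q},{v},{p,v},{q,r},{r,v},{s,v},{t,v},{p,s,v},{r,t,v}} A6={{r},{s},{t},{p,s},{q,r},{r,t},{r,v},{s,v},{t,v},{p,s,v},{r,t,v}}
  A12={{p,s},{p,s,v}} A13={{p,s},{s,v},{p,s,v}} A14={{u},{p,s},{p,s,v}} A15={{s,v},{p,s,v}} A16={{s},{p,s},{s,v},{p,s,v}} A23={{p},{p,s},{p,v},{p,s,v}} A24={{p},{p,s},{p,v},{p,s,v}} A25={{p,v},{p,s,v}} A26={{p,s},{p,s,v}} A34={{p},{p,s},{p,v},{p,s,v}} A35={{v},{p,v},{r,v},{s,v},{t,v},{p,s,v},{r,t,v}} A36={{p,s},{r,v},{s,v},{t,v},{p,s,v},{r,t,v}} A45={{p,v},{p,s,v}} A46={{p,s},{p,s,v}} A56={{q,r},{r,v},{s,v},{t,v},{p,s,v},{r,t,v}}
  A123={{p,s},{p,s,v}} A124={{p,s},{p,s,v}} A125={{p,s,v}} A126={{p,s},{p,s,v}} A134={{p,s},{p,s,v}} A135={{s,v},{p,s,v}} A136={{p,s},{s,v},{p,s,v}} A145={{p,s,v}} A146={{p,s},{p,s,v}} A156={{s,v},{p,s,v}} A234={{p},{p,s},{p,v},{p,s,v}} A235={{p,v},{p,s,v}} A236={{p,s},{p,s,v}} A245={{p,v},{p,s,v}} A246={{p,s},{p,s,v}} A256={{p,s,v}} A345={{p,v},{p,s,v}} A346={{p,s},{p,s,v}} A356={{r,v},{s,v},{t,v},{p,s,v},{r,t,v}} A456={{p,s,v}}
  A1234={{p,s},{p,s,v}} A1235={{p,s,v}} A1236={{p,s},{p,s,v}} A1245={{p,s,v}} A1246={{p,s},{p,s,v}} A1256={{p,s,v}} A1345={{p,s,v}} A1346={{p,s},{p,s,v}} A1356={{s,v},{p,s,v}} A1456={{p,s,v}} A2345={{p,v},{p,s,v}} A2346={{p,s},{p,s,v}} A2356={{p,s,v}} A2456={{p,s,v}} A3456={{p,s,v}}
  A12345={{p,s,v}} A12346={{p,s},{p,s,v}} A12356={{p,s,v}} A12456={{p,s,v}} A13456={{p,s,v}} A23456={{p,s,v}}
  A123456={{p,s,v}}
components per intersection:
  A1: {{s},{p,s},{s,v},{p,s,v}} {{u}}
  A2: {{p},{p,s},{p,v},{p,s,v}}
  A3: {{p},{v},{p,s},{p,v},{r,v},{s,v},{t,v},{p,s,v},{r,t,v}}
  A4: {{p},{p,s},{p,v},{p,s,v}} {{u}}
  A5: {{q},{q,r}} {{v},{p,v},{r,v},{s,v},{t,v},{p,s,v},{r,t,v}}
  A6: {{r},{t},{q,r},{r,t},{r,v},{t,v},{r,t,v}} {{s},{p,s},{s,v},{p,s,v}}
  A12: {{p,s},{p,s,v}}
  A13: {{p,s},{s,v},{p,s,v}}
  A14: {{u}} {{p,s},{p,s,v}}
  A15: {{s,v},{p,s,v}}
  A16: {{s},{p,s},{s,v},{p,s,v}}
  A23: {{p},{p,s},{p,v},{p,s,v}}
  A24: {{p},{p,s},{p,v},{p,s,v}}
  A25: {{p,v},{p,s,v}}
  A26: {{p,s},{p,s,v}}
  A34: {{p},{p,s},{p,v},{p,s,v}}
  A35: {{v},{p,v},{r,v},{s,v},{t,v},{p,s,v},{r,t,v}}
  A36: {{p,s},{s,v},{p,s,v}} {{r,v},{t,v},{r,t,v}}
  A45: {{p,v},{p,s,v}}
  A46: {{p,s},{p,s,v}}
  A56: {{q,r}} {{r,v},{t,v},{r,t,v}} {{s,v},{p,s,v}}
  A123: {{p,s},{p,s,v}}
  A124: {{p,s},{p,s,v}}
  A125: {{p,s,v}}
  A126: {{p,s},{p,s,v}}
  A134: {{p,s},{p,s,v}}
  A135: {{s,v},{p,s,v}}
  A136: {{p,s},{s,v},{p,s,v}}
  A145: {{p,s,v}}
  A146: {{p,s},{p,s,v}}
  A156: {{s,v},{p,s,v}}
  A234: {{p},{p,s},{p,v},{p,s,v}}
  A235: {{p,v},{p,s,v}}
  A236: {{p,s},{p,s,v}}
  A245: {{p,v},{p,s,v}}
  A246: {{p,s},{p,s,v}}
  A256: {{p,s,v}}
  A345: {{p,v},{p,s,v}}
  A346: {{p,s},{p,s,v}}
  A356: {{r,v},{t,v},{r,t,v}} {{s,v},{p,s,v}}
  A456: {{p,s,v}}
  A1234: {{p,s},{p,s,v}}
  A1235: {{p,s,v}}
  A1236: {{p,s},{p,s,v}}
  A1245: {{p,s,v}}
  A1246: {{p,s},{p,s,v}}
  A1256: {{p,s,v}}
  A1345: {{p,s,v}}
  A1346: {{p,s},{p,s,v}}
  A1356: {{s,v},{p,s,v}}
  A1456: {{p,s,v}}
  A2345: {{p,v},{p,s,v}}
  A2346: {{p,s},{p,s,v}}
  A2356: {{p,s,v}}
  A2456: {{p,s,v}}
  A3456: {{p,s,v}}
  A12345: {{p,s,v}}
  A12346: {{p,s},{p,s,v}}
  A12356: {{p,s,v}}
  A12456: {{p,s,v}}
  A13456: {{p,s,v}}
  A23456: {{p,s,v}}
  A123456: {{p,s,v}}
C dims 10,19,21,15; δ0: rk 8, SNF 1^8; δ1: rk 11, SNF 1^11; δ2: rk 10, SNF 1^10
degree 0: 10−8−0 = 2 → Ȟ^0 ≅ Z^2
degree 1: 19−11−8 = 0 → Ȟ^1 ≅ 0
degree 2: 21−10−11 = 0 → Ȟ^2 ≅ 0


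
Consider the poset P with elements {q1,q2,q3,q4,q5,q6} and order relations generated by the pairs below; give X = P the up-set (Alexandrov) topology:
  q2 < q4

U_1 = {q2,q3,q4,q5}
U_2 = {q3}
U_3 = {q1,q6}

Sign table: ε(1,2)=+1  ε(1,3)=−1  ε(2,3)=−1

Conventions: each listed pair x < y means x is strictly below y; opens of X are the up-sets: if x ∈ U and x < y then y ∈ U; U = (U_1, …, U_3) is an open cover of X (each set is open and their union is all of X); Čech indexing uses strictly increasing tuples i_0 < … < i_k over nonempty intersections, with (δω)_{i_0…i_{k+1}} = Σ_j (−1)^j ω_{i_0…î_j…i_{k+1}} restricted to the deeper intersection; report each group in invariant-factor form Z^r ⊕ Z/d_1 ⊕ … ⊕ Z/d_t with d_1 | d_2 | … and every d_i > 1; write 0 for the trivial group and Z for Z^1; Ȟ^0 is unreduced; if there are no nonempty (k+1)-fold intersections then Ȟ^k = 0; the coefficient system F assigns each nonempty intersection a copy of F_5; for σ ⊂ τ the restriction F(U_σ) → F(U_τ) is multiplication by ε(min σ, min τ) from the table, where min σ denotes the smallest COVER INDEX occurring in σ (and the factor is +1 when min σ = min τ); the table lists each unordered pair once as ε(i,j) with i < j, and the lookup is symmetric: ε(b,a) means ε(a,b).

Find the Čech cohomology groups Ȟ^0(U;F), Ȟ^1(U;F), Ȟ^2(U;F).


nonempty overlaps:
  U12={q3}
C dims 3,1; δ0: rk_F5 1
degree 0: 3−1−0 = 2 → Ȟ^0 ≅ Z/5 ⊕ Z/5
degree 1: 1−0−1 = 0 → Ȟ^1 ≅ 0
degree 2: 0−0−0 = 0 → Ȟ^2 ≅ 0

Ȟ^0 = Z/5 ⊕ Z/5; Ȟ^1 = 0; Ȟ^2 = 0


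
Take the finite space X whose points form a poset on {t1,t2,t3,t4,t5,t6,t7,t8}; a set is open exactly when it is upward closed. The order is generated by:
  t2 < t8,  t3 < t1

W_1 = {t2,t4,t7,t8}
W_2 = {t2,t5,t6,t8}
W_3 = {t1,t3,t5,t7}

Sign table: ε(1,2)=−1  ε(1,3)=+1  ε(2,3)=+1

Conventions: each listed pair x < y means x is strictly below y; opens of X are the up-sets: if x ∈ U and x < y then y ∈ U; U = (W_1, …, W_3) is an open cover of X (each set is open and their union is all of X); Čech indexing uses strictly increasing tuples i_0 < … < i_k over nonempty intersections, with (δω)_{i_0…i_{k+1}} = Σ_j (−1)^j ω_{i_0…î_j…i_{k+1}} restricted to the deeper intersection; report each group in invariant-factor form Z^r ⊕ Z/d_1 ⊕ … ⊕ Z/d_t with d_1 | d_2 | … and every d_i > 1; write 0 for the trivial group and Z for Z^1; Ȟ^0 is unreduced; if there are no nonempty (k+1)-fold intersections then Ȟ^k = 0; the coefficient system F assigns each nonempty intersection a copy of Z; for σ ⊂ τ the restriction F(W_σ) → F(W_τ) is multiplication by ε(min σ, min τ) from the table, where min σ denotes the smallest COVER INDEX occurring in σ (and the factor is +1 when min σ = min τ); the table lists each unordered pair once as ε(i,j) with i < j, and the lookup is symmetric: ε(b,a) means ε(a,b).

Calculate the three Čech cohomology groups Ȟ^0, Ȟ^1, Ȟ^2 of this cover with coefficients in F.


Ȟ^0 ≅ 0, Ȟ^1 ≅ Z/2 and Ȟ^2 ≅ 0

intersection data:
  W12={t2,t8} W13={t7} W23={t5}
C dims 3,3; δ0: rk 3, SNF 1^2·2
Ȟ^0 = (3 − 3) − 0 = 0, so Ȟ^0 ≅ 0
Ȟ^1 = (3 − 0) − 3 = 0 plus torsion [2], so Ȟ^1 ≅ Z/2
Ȟ^2 = (0 − 0) − 0 = 0, so Ȟ^2 ≅ 0
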